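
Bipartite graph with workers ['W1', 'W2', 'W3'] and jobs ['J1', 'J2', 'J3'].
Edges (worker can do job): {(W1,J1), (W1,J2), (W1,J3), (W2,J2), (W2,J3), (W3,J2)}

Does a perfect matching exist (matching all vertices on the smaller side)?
Yes, perfect matching exists (size 3)

Perfect matching: {(W1,J1), (W2,J3), (W3,J2)}
All 3 vertices on the smaller side are matched.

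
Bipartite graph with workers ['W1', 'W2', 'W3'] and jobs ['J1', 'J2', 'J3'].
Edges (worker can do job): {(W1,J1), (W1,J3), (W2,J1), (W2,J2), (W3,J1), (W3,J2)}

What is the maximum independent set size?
Maximum independent set = 3

By König's theorem:
- Min vertex cover = Max matching = 3
- Max independent set = Total vertices - Min vertex cover
- Max independent set = 6 - 3 = 3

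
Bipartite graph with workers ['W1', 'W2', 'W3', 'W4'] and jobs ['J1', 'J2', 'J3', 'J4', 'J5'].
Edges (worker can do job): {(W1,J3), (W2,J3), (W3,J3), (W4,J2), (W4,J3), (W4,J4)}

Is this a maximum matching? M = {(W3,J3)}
No, size 1 is not maximum

Proposed matching has size 1.
Maximum matching size for this graph: 2.

This is NOT maximum - can be improved to size 2.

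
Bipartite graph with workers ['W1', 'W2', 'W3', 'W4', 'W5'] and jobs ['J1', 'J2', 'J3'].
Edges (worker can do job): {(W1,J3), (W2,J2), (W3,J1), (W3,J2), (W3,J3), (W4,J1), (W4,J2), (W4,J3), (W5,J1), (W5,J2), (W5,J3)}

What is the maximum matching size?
Maximum matching size = 3

Maximum matching: {(W3,J3), (W4,J2), (W5,J1)}
Size: 3

This assigns 3 workers to 3 distinct jobs.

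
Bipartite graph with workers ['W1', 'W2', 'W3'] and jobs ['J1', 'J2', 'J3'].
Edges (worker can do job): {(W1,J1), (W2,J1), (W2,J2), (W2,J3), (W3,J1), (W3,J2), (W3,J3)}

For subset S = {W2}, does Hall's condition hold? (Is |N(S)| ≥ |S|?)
Yes: |N(S)| = 3, |S| = 1

Subset S = {W2}
Neighbors N(S) = {J1, J2, J3}

|N(S)| = 3, |S| = 1
Hall's condition: |N(S)| ≥ |S| is satisfied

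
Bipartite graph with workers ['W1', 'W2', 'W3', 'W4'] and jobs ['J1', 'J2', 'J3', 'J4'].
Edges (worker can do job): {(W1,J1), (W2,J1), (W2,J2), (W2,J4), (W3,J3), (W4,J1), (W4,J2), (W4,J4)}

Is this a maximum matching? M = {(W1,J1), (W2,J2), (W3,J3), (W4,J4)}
Yes, size 4 is maximum

Proposed matching has size 4.
Maximum matching size for this graph: 4.

This is a maximum matching.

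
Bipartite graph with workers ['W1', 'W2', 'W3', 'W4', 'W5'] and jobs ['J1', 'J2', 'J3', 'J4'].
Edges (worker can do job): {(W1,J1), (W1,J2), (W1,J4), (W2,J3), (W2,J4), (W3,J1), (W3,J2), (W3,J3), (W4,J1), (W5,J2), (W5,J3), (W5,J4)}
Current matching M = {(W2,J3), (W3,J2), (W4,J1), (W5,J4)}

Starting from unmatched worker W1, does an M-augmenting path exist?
No augmenting path from W1

Alternating search from W1 reaches jobs: {J1, J2, J3, J4}.
Every reachable job is already matched in M, and following those matched edges back to workers exposes no further unvisited jobs.
No M-augmenting path from W1 exists.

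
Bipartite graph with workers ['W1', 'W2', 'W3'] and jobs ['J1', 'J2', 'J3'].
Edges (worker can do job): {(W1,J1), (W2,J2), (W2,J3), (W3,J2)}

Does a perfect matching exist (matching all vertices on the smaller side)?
Yes, perfect matching exists (size 3)

Perfect matching: {(W1,J1), (W2,J3), (W3,J2)}
All 3 vertices on the smaller side are matched.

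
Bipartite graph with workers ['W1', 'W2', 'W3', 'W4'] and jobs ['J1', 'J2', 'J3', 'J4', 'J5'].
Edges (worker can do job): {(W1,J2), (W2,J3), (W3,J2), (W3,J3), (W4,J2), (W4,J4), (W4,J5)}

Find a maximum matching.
Matching: {(W1,J2), (W3,J3), (W4,J5)}

Maximum matching (size 3):
  W1 → J2
  W3 → J3
  W4 → J5

Each worker is assigned to at most one job, and each job to at most one worker.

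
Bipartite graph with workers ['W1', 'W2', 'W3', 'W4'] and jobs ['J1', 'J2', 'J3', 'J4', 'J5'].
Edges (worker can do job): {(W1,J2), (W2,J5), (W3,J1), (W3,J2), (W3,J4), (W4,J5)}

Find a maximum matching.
Matching: {(W1,J2), (W3,J1), (W4,J5)}

Maximum matching (size 3):
  W1 → J2
  W3 → J1
  W4 → J5

Each worker is assigned to at most one job, and each job to at most one worker.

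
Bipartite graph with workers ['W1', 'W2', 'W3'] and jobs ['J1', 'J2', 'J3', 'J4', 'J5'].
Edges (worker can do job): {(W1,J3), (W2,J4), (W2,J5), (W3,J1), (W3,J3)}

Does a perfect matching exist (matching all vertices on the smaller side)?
Yes, perfect matching exists (size 3)

Perfect matching: {(W1,J3), (W2,J5), (W3,J1)}
All 3 vertices on the smaller side are matched.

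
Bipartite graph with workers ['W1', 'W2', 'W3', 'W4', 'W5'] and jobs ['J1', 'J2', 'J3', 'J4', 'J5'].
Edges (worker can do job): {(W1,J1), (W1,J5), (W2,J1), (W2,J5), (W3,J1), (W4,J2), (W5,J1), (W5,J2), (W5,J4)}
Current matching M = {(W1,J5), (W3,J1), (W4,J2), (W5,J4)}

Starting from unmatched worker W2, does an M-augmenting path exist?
No augmenting path from W2

Alternating search from W2 reaches jobs: {J1, J5}.
Every reachable job is already matched in M, and following those matched edges back to workers exposes no further unvisited jobs.
No M-augmenting path from W2 exists.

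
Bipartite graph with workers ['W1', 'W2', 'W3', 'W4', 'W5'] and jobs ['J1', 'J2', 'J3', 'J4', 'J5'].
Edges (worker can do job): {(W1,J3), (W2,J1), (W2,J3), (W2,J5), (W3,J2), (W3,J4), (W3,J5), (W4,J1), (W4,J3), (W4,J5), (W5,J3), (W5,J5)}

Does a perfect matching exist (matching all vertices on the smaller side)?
No, maximum matching has size 4 < 5

Maximum matching has size 4, need 5 for perfect matching.
Unmatched workers: ['W1']
Unmatched jobs: ['J2']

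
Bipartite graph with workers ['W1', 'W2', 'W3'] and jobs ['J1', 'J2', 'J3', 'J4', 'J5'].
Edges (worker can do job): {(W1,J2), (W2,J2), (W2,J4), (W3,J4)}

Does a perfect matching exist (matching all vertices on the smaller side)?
No, maximum matching has size 2 < 3

Maximum matching has size 2, need 3 for perfect matching.
Unmatched workers: ['W2']
Unmatched jobs: ['J3', 'J5', 'J1']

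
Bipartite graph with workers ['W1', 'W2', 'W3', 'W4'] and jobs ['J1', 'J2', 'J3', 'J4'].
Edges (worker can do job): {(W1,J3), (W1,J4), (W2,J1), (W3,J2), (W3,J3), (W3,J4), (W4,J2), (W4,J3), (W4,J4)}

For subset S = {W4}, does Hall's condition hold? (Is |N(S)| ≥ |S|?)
Yes: |N(S)| = 3, |S| = 1

Subset S = {W4}
Neighbors N(S) = {J2, J3, J4}

|N(S)| = 3, |S| = 1
Hall's condition: |N(S)| ≥ |S| is satisfied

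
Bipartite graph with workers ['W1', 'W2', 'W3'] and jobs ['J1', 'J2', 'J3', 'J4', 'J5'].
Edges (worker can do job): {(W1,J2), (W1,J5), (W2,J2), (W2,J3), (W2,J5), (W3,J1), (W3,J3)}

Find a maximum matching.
Matching: {(W1,J2), (W2,J5), (W3,J3)}

Maximum matching (size 3):
  W1 → J2
  W2 → J5
  W3 → J3

Each worker is assigned to at most one job, and each job to at most one worker.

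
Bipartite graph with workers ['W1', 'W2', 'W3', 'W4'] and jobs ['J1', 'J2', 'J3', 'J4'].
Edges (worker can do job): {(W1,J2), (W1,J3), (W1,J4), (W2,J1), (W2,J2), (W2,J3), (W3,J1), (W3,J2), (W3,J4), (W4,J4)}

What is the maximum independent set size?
Maximum independent set = 4

By König's theorem:
- Min vertex cover = Max matching = 4
- Max independent set = Total vertices - Min vertex cover
- Max independent set = 8 - 4 = 4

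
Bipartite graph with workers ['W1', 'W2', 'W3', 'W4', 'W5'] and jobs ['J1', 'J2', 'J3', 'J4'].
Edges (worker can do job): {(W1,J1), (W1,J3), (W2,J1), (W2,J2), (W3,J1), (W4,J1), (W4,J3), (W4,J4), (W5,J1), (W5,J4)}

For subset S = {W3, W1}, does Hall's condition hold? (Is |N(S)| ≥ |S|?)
Yes: |N(S)| = 2, |S| = 2

Subset S = {W3, W1}
Neighbors N(S) = {J1, J3}

|N(S)| = 2, |S| = 2
Hall's condition: |N(S)| ≥ |S| is satisfied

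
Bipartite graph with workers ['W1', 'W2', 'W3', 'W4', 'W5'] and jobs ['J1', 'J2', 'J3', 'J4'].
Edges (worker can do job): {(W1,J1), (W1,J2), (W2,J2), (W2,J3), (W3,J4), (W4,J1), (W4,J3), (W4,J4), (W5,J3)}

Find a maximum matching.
Matching: {(W1,J2), (W3,J4), (W4,J1), (W5,J3)}

Maximum matching (size 4):
  W1 → J2
  W3 → J4
  W4 → J1
  W5 → J3

Each worker is assigned to at most one job, and each job to at most one worker.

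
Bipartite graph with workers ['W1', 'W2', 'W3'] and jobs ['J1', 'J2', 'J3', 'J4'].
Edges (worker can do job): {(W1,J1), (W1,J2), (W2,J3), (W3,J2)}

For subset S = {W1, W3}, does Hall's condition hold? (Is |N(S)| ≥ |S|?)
Yes: |N(S)| = 2, |S| = 2

Subset S = {W1, W3}
Neighbors N(S) = {J1, J2}

|N(S)| = 2, |S| = 2
Hall's condition: |N(S)| ≥ |S| is satisfied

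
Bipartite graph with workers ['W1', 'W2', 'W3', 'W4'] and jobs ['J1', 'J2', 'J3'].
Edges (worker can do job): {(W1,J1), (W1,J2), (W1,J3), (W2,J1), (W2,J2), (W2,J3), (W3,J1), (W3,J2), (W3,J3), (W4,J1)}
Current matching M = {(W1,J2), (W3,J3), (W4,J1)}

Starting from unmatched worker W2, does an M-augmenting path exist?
No augmenting path from W2

Alternating search from W2 reaches jobs: {J1, J2, J3}.
Every reachable job is already matched in M, and following those matched edges back to workers exposes no further unvisited jobs.
No M-augmenting path from W2 exists.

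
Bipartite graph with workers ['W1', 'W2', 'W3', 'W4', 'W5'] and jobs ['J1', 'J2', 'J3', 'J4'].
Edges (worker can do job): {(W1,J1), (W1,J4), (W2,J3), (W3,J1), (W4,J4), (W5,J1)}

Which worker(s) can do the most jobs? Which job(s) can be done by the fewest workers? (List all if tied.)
Most versatile: W1 (2 jobs); Least covered: J2 (0 workers)

Worker degrees (jobs they can do): W1:2, W2:1, W3:1, W4:1, W5:1
Job degrees (workers who can do it): J1:3, J2:0, J3:1, J4:2

Maximum worker degree is 2, achieved by: W1
Minimum job degree is 0, achieved by: J2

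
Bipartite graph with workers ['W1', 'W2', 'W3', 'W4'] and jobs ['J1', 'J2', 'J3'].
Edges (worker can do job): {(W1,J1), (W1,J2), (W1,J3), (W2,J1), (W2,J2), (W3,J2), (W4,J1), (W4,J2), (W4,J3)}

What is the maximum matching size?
Maximum matching size = 3

Maximum matching: {(W1,J1), (W3,J2), (W4,J3)}
Size: 3

This assigns 3 workers to 3 distinct jobs.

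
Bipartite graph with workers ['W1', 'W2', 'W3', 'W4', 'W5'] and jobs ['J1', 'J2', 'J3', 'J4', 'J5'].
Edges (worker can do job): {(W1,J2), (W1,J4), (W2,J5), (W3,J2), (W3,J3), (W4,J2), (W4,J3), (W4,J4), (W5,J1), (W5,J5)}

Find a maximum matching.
Matching: {(W1,J2), (W2,J5), (W3,J3), (W4,J4), (W5,J1)}

Maximum matching (size 5):
  W1 → J2
  W2 → J5
  W3 → J3
  W4 → J4
  W5 → J1

Each worker is assigned to at most one job, and each job to at most one worker.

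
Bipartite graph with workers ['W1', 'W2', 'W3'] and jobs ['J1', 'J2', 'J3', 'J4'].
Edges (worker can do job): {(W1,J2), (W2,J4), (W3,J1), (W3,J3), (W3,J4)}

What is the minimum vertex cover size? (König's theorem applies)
Minimum vertex cover size = 3

By König's theorem: in bipartite graphs,
min vertex cover = max matching = 3

Maximum matching has size 3, so minimum vertex cover also has size 3.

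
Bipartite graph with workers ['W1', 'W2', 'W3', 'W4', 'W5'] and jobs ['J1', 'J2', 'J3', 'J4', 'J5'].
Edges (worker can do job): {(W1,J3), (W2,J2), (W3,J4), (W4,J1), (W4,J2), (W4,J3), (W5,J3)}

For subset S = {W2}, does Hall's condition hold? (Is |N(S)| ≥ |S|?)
Yes: |N(S)| = 1, |S| = 1

Subset S = {W2}
Neighbors N(S) = {J2}

|N(S)| = 1, |S| = 1
Hall's condition: |N(S)| ≥ |S| is satisfied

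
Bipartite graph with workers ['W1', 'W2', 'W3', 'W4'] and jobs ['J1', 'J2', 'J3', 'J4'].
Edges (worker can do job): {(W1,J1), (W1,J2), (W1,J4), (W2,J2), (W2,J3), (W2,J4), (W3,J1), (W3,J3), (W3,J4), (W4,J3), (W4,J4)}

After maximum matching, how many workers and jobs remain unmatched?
Unmatched: 0 workers, 0 jobs

Maximum matching size: 4
Workers: 4 total, 4 matched, 0 unmatched
Jobs: 4 total, 4 matched, 0 unmatched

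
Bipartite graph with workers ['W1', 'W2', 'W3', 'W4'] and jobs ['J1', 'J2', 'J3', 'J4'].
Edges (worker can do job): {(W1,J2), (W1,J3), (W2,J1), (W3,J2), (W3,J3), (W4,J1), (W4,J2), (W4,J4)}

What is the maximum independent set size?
Maximum independent set = 4

By König's theorem:
- Min vertex cover = Max matching = 4
- Max independent set = Total vertices - Min vertex cover
- Max independent set = 8 - 4 = 4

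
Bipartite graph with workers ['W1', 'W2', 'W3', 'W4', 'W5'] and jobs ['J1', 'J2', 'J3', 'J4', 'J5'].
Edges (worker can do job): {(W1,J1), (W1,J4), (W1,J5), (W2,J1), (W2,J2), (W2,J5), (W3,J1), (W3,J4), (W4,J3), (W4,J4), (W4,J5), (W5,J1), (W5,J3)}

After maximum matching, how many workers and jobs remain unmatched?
Unmatched: 0 workers, 0 jobs

Maximum matching size: 5
Workers: 5 total, 5 matched, 0 unmatched
Jobs: 5 total, 5 matched, 0 unmatched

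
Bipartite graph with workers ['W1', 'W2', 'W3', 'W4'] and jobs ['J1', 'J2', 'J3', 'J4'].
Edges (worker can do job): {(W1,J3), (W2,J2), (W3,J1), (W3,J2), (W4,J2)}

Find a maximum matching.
Matching: {(W1,J3), (W3,J1), (W4,J2)}

Maximum matching (size 3):
  W1 → J3
  W3 → J1
  W4 → J2

Each worker is assigned to at most one job, and each job to at most one worker.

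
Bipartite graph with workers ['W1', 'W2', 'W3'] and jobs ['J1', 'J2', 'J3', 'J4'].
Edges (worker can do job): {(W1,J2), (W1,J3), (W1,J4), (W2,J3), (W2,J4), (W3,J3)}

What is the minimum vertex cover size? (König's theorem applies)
Minimum vertex cover size = 3

By König's theorem: in bipartite graphs,
min vertex cover = max matching = 3

Maximum matching has size 3, so minimum vertex cover also has size 3.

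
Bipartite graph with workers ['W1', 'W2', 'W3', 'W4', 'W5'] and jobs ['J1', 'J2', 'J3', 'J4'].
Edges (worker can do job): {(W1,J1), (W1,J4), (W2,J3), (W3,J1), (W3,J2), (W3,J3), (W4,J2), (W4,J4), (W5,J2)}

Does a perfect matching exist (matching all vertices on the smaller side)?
Yes, perfect matching exists (size 4)

Perfect matching: {(W1,J1), (W2,J3), (W3,J2), (W4,J4)}
All 4 vertices on the smaller side are matched.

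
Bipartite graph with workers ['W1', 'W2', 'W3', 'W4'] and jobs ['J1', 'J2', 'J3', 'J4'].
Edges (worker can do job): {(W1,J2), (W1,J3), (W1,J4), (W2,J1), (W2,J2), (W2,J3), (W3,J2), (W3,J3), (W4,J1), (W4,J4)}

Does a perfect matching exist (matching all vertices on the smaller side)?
Yes, perfect matching exists (size 4)

Perfect matching: {(W1,J2), (W2,J1), (W3,J3), (W4,J4)}
All 4 vertices on the smaller side are matched.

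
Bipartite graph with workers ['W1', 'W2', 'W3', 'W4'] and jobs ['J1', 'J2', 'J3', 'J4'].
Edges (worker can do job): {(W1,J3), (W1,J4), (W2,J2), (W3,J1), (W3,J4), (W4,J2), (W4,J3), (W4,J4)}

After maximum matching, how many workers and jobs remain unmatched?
Unmatched: 0 workers, 0 jobs

Maximum matching size: 4
Workers: 4 total, 4 matched, 0 unmatched
Jobs: 4 total, 4 matched, 0 unmatched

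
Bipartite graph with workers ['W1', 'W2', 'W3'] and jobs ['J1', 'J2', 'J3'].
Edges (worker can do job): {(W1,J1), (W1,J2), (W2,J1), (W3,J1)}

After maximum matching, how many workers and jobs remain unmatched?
Unmatched: 1 workers, 1 jobs

Maximum matching size: 2
Workers: 3 total, 2 matched, 1 unmatched
Jobs: 3 total, 2 matched, 1 unmatched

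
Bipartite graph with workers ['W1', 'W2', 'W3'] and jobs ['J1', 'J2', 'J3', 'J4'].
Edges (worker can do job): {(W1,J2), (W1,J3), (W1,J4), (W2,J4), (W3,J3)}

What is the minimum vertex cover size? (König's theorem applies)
Minimum vertex cover size = 3

By König's theorem: in bipartite graphs,
min vertex cover = max matching = 3

Maximum matching has size 3, so minimum vertex cover also has size 3.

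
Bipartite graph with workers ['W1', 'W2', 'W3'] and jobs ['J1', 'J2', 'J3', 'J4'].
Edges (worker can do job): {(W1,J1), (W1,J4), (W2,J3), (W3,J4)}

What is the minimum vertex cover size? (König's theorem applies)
Minimum vertex cover size = 3

By König's theorem: in bipartite graphs,
min vertex cover = max matching = 3

Maximum matching has size 3, so minimum vertex cover also has size 3.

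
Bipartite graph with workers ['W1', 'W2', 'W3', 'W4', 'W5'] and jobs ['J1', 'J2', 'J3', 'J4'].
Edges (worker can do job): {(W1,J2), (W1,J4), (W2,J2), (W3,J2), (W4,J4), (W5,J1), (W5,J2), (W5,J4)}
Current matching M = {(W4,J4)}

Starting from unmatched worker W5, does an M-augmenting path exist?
Yes: W5 → J1

An M-augmenting path alternates non-matching / matching edges, starting and ending at unmatched vertices.
Path: W5 → J1
(J1 is unmatched in M, so the path is augmenting.)
Flipping edges along this path would increase |M| from 1 to 2.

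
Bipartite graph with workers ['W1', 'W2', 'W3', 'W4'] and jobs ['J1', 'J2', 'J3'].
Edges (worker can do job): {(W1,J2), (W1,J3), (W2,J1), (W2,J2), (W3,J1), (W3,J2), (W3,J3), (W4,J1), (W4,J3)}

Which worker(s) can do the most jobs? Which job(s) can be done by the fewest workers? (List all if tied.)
Most versatile: W3 (3 jobs); Least covered: J1, J2, J3 (3 workers)

Worker degrees (jobs they can do): W1:2, W2:2, W3:3, W4:2
Job degrees (workers who can do it): J1:3, J2:3, J3:3

Maximum worker degree is 3, achieved by: W3
Minimum job degree is 3, achieved by: J1, J2, J3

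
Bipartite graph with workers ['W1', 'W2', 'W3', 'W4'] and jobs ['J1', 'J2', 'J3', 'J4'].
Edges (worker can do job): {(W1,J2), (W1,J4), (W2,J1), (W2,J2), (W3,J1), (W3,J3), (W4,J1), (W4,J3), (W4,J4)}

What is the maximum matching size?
Maximum matching size = 4

Maximum matching: {(W1,J4), (W2,J2), (W3,J3), (W4,J1)}
Size: 4

This assigns 4 workers to 4 distinct jobs.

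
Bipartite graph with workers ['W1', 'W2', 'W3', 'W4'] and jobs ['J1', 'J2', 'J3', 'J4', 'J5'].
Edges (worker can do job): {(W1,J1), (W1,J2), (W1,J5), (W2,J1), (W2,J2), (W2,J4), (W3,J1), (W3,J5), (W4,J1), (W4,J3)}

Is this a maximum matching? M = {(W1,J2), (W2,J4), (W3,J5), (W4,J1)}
Yes, size 4 is maximum

Proposed matching has size 4.
Maximum matching size for this graph: 4.

This is a maximum matching.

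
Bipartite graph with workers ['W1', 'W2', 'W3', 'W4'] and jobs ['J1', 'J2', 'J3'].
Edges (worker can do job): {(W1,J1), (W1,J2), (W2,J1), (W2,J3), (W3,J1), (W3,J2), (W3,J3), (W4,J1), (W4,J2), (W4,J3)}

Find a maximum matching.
Matching: {(W1,J2), (W3,J3), (W4,J1)}

Maximum matching (size 3):
  W1 → J2
  W3 → J3
  W4 → J1

Each worker is assigned to at most one job, and each job to at most one worker.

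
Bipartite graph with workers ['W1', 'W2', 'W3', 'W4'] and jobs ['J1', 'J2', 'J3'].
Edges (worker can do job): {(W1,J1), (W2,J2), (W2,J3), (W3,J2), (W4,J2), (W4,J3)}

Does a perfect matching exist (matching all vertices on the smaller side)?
Yes, perfect matching exists (size 3)

Perfect matching: {(W1,J1), (W3,J2), (W4,J3)}
All 3 vertices on the smaller side are matched.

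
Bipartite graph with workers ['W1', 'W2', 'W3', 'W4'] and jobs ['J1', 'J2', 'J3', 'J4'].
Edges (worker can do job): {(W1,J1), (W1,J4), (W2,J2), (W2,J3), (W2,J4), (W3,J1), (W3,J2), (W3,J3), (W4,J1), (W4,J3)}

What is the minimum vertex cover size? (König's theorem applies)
Minimum vertex cover size = 4

By König's theorem: in bipartite graphs,
min vertex cover = max matching = 4

Maximum matching has size 4, so minimum vertex cover also has size 4.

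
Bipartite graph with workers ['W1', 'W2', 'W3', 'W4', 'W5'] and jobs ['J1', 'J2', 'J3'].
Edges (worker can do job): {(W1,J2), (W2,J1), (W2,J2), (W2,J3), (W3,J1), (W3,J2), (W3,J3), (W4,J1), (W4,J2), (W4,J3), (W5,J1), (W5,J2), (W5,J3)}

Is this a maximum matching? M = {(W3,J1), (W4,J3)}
No, size 2 is not maximum

Proposed matching has size 2.
Maximum matching size for this graph: 3.

This is NOT maximum - can be improved to size 3.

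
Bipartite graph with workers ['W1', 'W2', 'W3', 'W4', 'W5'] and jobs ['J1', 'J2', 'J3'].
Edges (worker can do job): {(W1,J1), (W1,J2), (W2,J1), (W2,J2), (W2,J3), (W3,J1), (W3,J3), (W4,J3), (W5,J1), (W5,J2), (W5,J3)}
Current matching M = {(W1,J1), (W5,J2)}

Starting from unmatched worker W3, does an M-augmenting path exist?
Yes: W3 → J3

An M-augmenting path alternates non-matching / matching edges, starting and ending at unmatched vertices.
Path: W3 → J3
(J3 is unmatched in M, so the path is augmenting.)
Flipping edges along this path would increase |M| from 2 to 3.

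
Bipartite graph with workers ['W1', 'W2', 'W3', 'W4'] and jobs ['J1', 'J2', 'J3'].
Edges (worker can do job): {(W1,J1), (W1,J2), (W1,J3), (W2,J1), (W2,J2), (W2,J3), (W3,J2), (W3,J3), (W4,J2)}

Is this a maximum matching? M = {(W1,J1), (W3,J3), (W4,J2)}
Yes, size 3 is maximum

Proposed matching has size 3.
Maximum matching size for this graph: 3.

This is a maximum matching.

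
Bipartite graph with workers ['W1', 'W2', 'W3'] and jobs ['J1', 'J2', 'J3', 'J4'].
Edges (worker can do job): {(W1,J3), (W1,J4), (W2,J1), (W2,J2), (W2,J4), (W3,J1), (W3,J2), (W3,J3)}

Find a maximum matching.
Matching: {(W1,J4), (W2,J1), (W3,J3)}

Maximum matching (size 3):
  W1 → J4
  W2 → J1
  W3 → J3

Each worker is assigned to at most one job, and each job to at most one worker.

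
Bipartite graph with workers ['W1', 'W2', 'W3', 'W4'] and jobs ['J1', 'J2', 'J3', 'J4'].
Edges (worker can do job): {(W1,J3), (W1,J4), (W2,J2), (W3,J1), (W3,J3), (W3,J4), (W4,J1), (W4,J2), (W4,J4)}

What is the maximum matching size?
Maximum matching size = 4

Maximum matching: {(W1,J3), (W2,J2), (W3,J4), (W4,J1)}
Size: 4

This assigns 4 workers to 4 distinct jobs.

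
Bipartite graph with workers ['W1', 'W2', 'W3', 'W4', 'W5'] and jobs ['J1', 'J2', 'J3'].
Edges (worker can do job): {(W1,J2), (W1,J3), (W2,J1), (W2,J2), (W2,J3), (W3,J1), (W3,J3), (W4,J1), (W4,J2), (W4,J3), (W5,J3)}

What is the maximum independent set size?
Maximum independent set = 5

By König's theorem:
- Min vertex cover = Max matching = 3
- Max independent set = Total vertices - Min vertex cover
- Max independent set = 8 - 3 = 5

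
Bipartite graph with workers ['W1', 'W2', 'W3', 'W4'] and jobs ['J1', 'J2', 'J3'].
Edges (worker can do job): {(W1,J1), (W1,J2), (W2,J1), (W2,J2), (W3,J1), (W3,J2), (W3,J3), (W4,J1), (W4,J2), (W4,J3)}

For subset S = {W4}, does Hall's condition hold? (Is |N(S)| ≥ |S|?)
Yes: |N(S)| = 3, |S| = 1

Subset S = {W4}
Neighbors N(S) = {J1, J2, J3}

|N(S)| = 3, |S| = 1
Hall's condition: |N(S)| ≥ |S| is satisfied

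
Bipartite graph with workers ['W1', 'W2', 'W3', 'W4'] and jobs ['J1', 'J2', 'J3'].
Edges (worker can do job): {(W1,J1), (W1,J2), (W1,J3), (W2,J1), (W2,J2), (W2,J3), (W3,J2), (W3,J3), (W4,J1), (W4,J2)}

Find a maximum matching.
Matching: {(W1,J2), (W3,J3), (W4,J1)}

Maximum matching (size 3):
  W1 → J2
  W3 → J3
  W4 → J1

Each worker is assigned to at most one job, and each job to at most one worker.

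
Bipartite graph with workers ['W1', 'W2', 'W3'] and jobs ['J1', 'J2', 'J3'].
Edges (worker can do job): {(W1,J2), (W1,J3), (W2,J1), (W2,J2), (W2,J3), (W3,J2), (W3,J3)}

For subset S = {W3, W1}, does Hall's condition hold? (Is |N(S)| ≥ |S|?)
Yes: |N(S)| = 2, |S| = 2

Subset S = {W3, W1}
Neighbors N(S) = {J2, J3}

|N(S)| = 2, |S| = 2
Hall's condition: |N(S)| ≥ |S| is satisfied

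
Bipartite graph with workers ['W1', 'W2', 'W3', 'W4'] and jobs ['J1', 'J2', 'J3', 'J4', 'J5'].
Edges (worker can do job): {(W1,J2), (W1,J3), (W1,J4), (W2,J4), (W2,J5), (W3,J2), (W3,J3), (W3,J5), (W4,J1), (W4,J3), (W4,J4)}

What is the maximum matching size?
Maximum matching size = 4

Maximum matching: {(W1,J4), (W2,J5), (W3,J2), (W4,J3)}
Size: 4

This assigns 4 workers to 4 distinct jobs.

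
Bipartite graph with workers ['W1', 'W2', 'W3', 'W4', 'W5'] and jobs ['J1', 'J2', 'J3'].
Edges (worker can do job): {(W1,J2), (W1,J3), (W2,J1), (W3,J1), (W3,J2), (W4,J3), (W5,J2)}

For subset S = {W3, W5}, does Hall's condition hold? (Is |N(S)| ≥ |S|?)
Yes: |N(S)| = 2, |S| = 2

Subset S = {W3, W5}
Neighbors N(S) = {J1, J2}

|N(S)| = 2, |S| = 2
Hall's condition: |N(S)| ≥ |S| is satisfied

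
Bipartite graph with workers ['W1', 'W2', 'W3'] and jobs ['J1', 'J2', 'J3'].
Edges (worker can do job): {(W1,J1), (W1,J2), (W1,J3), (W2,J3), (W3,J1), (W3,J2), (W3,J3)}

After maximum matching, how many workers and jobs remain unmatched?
Unmatched: 0 workers, 0 jobs

Maximum matching size: 3
Workers: 3 total, 3 matched, 0 unmatched
Jobs: 3 total, 3 matched, 0 unmatched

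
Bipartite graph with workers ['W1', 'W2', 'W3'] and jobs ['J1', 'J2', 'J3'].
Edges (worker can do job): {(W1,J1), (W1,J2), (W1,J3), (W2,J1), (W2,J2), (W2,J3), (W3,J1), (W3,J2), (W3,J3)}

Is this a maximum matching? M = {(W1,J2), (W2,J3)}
No, size 2 is not maximum

Proposed matching has size 2.
Maximum matching size for this graph: 3.

This is NOT maximum - can be improved to size 3.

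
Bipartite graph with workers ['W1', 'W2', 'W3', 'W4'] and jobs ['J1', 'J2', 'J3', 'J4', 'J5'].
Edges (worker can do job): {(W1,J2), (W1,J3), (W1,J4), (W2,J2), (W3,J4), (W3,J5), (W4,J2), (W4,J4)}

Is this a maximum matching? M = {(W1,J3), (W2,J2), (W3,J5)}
No, size 3 is not maximum

Proposed matching has size 3.
Maximum matching size for this graph: 4.

This is NOT maximum - can be improved to size 4.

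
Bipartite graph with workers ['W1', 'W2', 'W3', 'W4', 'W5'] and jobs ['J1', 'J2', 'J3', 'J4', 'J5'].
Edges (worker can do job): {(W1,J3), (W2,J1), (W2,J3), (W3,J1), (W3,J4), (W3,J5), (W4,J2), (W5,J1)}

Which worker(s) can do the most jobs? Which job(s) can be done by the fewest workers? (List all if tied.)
Most versatile: W3 (3 jobs); Least covered: J2, J4, J5 (1 workers)

Worker degrees (jobs they can do): W1:1, W2:2, W3:3, W4:1, W5:1
Job degrees (workers who can do it): J1:3, J2:1, J3:2, J4:1, J5:1

Maximum worker degree is 3, achieved by: W3
Minimum job degree is 1, achieved by: J2, J4, J5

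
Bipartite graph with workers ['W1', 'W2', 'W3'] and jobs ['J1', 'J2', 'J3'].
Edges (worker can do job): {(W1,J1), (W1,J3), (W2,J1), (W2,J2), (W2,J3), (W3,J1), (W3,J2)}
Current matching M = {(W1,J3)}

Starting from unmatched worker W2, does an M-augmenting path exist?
Yes: W2 → J3 → W1 → J1

An M-augmenting path alternates non-matching / matching edges, starting and ending at unmatched vertices.
Path: W2 → J3 → W1 → J1
(J1 is unmatched in M, so the path is augmenting.)
Flipping edges along this path would increase |M| from 1 to 2.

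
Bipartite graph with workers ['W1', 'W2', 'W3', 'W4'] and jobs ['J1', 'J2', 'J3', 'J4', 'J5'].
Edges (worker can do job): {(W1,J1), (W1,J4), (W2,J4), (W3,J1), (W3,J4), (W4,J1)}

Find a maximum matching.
Matching: {(W3,J4), (W4,J1)}

Maximum matching (size 2):
  W3 → J4
  W4 → J1

Each worker is assigned to at most one job, and each job to at most one worker.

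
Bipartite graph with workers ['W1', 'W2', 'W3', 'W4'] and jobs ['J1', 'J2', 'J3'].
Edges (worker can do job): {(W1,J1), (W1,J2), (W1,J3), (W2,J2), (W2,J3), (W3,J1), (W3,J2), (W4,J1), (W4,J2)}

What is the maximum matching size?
Maximum matching size = 3

Maximum matching: {(W1,J3), (W3,J2), (W4,J1)}
Size: 3

This assigns 3 workers to 3 distinct jobs.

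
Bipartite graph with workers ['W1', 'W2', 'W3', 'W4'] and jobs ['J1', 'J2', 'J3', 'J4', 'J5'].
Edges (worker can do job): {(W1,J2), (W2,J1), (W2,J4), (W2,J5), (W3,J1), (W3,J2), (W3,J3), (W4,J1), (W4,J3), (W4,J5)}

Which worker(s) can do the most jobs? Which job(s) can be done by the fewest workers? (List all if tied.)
Most versatile: W2, W3, W4 (3 jobs); Least covered: J4 (1 workers)

Worker degrees (jobs they can do): W1:1, W2:3, W3:3, W4:3
Job degrees (workers who can do it): J1:3, J2:2, J3:2, J4:1, J5:2

Maximum worker degree is 3, achieved by: W2, W3, W4
Minimum job degree is 1, achieved by: J4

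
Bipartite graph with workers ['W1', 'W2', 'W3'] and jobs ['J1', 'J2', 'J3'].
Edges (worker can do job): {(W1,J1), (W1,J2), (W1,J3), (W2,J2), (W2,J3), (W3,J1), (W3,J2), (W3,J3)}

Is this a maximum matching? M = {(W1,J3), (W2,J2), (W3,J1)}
Yes, size 3 is maximum

Proposed matching has size 3.
Maximum matching size for this graph: 3.

This is a maximum matching.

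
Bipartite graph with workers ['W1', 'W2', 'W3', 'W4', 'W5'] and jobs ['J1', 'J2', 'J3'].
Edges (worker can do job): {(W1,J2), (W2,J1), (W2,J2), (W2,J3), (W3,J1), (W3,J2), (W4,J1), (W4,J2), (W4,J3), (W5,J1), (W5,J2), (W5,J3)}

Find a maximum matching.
Matching: {(W3,J1), (W4,J2), (W5,J3)}

Maximum matching (size 3):
  W3 → J1
  W4 → J2
  W5 → J3

Each worker is assigned to at most one job, and each job to at most one worker.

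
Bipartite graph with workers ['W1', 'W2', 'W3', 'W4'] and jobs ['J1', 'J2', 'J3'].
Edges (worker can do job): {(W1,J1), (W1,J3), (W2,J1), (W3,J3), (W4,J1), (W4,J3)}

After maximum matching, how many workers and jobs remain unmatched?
Unmatched: 2 workers, 1 jobs

Maximum matching size: 2
Workers: 4 total, 2 matched, 2 unmatched
Jobs: 3 total, 2 matched, 1 unmatched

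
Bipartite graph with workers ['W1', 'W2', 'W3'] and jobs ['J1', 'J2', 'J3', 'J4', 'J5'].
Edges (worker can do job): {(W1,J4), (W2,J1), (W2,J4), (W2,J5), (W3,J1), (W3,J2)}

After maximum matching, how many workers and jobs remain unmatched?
Unmatched: 0 workers, 2 jobs

Maximum matching size: 3
Workers: 3 total, 3 matched, 0 unmatched
Jobs: 5 total, 3 matched, 2 unmatched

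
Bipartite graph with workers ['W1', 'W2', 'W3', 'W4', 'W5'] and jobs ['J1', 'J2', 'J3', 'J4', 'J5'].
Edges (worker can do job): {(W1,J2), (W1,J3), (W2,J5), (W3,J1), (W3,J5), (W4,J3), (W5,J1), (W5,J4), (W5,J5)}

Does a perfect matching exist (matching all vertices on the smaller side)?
Yes, perfect matching exists (size 5)

Perfect matching: {(W1,J2), (W2,J5), (W3,J1), (W4,J3), (W5,J4)}
All 5 vertices on the smaller side are matched.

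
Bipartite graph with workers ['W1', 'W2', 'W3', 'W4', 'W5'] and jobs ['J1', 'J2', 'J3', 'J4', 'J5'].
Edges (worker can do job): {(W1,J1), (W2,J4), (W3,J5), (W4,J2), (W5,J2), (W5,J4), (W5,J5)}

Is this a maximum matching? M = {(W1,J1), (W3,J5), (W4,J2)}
No, size 3 is not maximum

Proposed matching has size 3.
Maximum matching size for this graph: 4.

This is NOT maximum - can be improved to size 4.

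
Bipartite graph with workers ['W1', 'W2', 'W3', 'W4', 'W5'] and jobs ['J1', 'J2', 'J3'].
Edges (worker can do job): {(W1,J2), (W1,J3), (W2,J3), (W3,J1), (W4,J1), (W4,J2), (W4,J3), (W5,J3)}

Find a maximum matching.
Matching: {(W3,J1), (W4,J2), (W5,J3)}

Maximum matching (size 3):
  W3 → J1
  W4 → J2
  W5 → J3

Each worker is assigned to at most one job, and each job to at most one worker.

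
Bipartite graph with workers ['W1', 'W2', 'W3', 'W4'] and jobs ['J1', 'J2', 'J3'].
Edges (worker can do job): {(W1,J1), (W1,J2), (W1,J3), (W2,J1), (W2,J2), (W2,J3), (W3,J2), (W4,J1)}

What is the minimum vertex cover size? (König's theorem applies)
Minimum vertex cover size = 3

By König's theorem: in bipartite graphs,
min vertex cover = max matching = 3

Maximum matching has size 3, so minimum vertex cover also has size 3.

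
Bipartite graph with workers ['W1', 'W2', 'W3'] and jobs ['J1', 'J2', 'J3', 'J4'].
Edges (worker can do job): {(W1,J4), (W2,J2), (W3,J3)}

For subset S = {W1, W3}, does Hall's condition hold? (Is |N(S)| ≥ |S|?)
Yes: |N(S)| = 2, |S| = 2

Subset S = {W1, W3}
Neighbors N(S) = {J3, J4}

|N(S)| = 2, |S| = 2
Hall's condition: |N(S)| ≥ |S| is satisfied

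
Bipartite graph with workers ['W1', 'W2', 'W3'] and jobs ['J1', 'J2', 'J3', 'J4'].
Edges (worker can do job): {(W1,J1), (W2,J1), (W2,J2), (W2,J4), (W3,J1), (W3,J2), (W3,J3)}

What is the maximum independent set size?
Maximum independent set = 4

By König's theorem:
- Min vertex cover = Max matching = 3
- Max independent set = Total vertices - Min vertex cover
- Max independent set = 7 - 3 = 4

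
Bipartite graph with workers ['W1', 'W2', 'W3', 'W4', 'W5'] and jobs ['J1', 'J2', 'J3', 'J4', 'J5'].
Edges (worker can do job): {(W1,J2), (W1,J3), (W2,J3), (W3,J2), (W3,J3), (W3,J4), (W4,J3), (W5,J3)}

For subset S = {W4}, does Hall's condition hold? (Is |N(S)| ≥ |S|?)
Yes: |N(S)| = 1, |S| = 1

Subset S = {W4}
Neighbors N(S) = {J3}

|N(S)| = 1, |S| = 1
Hall's condition: |N(S)| ≥ |S| is satisfied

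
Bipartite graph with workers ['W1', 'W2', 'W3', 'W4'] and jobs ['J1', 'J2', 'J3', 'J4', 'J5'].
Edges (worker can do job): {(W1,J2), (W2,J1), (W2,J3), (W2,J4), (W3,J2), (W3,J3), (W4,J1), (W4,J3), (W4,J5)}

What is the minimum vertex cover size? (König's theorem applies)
Minimum vertex cover size = 4

By König's theorem: in bipartite graphs,
min vertex cover = max matching = 4

Maximum matching has size 4, so minimum vertex cover also has size 4.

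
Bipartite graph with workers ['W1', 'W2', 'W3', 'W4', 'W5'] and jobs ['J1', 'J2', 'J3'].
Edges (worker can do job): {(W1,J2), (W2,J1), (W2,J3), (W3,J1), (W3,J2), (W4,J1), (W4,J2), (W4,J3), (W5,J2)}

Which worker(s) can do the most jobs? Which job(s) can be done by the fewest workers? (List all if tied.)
Most versatile: W4 (3 jobs); Least covered: J3 (2 workers)

Worker degrees (jobs they can do): W1:1, W2:2, W3:2, W4:3, W5:1
Job degrees (workers who can do it): J1:3, J2:4, J3:2

Maximum worker degree is 3, achieved by: W4
Minimum job degree is 2, achieved by: J3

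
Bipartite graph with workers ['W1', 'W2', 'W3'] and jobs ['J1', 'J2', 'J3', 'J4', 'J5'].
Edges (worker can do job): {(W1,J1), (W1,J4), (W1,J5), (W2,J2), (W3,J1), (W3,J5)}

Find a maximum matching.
Matching: {(W1,J5), (W2,J2), (W3,J1)}

Maximum matching (size 3):
  W1 → J5
  W2 → J2
  W3 → J1

Each worker is assigned to at most one job, and each job to at most one worker.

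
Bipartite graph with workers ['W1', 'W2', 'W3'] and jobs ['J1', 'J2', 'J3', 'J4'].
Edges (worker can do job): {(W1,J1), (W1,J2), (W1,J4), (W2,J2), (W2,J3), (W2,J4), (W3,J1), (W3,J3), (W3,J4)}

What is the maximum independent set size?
Maximum independent set = 4

By König's theorem:
- Min vertex cover = Max matching = 3
- Max independent set = Total vertices - Min vertex cover
- Max independent set = 7 - 3 = 4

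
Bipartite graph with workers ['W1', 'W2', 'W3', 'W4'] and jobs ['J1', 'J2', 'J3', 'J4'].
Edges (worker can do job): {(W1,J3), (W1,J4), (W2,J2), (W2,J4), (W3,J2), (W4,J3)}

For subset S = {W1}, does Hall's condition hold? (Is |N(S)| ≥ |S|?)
Yes: |N(S)| = 2, |S| = 1

Subset S = {W1}
Neighbors N(S) = {J3, J4}

|N(S)| = 2, |S| = 1
Hall's condition: |N(S)| ≥ |S| is satisfied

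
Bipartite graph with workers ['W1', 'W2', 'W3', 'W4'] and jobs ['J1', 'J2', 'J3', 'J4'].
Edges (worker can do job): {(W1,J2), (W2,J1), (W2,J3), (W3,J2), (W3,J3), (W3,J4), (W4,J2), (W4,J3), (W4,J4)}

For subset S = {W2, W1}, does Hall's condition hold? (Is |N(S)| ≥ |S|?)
Yes: |N(S)| = 3, |S| = 2

Subset S = {W2, W1}
Neighbors N(S) = {J1, J2, J3}

|N(S)| = 3, |S| = 2
Hall's condition: |N(S)| ≥ |S| is satisfied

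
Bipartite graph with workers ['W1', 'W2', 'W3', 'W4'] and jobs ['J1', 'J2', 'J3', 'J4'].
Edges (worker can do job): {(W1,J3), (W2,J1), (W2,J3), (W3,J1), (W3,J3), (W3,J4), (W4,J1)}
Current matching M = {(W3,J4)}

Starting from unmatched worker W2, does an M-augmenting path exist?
Yes: W2 → J3

An M-augmenting path alternates non-matching / matching edges, starting and ending at unmatched vertices.
Path: W2 → J3
(J3 is unmatched in M, so the path is augmenting.)
Flipping edges along this path would increase |M| from 1 to 2.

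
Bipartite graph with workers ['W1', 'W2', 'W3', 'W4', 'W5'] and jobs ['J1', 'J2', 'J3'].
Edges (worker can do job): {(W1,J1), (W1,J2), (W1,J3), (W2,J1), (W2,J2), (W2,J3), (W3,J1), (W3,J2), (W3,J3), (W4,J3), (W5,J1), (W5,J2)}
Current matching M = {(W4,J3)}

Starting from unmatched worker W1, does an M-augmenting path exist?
Yes: W1 → J1

An M-augmenting path alternates non-matching / matching edges, starting and ending at unmatched vertices.
Path: W1 → J1
(J1 is unmatched in M, so the path is augmenting.)
Flipping edges along this path would increase |M| from 1 to 2.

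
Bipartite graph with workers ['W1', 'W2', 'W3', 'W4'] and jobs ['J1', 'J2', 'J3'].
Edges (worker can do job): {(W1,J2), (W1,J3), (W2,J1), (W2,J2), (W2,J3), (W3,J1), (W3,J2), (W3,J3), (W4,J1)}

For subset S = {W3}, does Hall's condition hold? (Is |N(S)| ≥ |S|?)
Yes: |N(S)| = 3, |S| = 1

Subset S = {W3}
Neighbors N(S) = {J1, J2, J3}

|N(S)| = 3, |S| = 1
Hall's condition: |N(S)| ≥ |S| is satisfied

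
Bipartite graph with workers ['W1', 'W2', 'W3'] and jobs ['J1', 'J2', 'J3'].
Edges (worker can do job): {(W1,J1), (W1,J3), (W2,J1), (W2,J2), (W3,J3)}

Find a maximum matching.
Matching: {(W1,J1), (W2,J2), (W3,J3)}

Maximum matching (size 3):
  W1 → J1
  W2 → J2
  W3 → J3

Each worker is assigned to at most one job, and each job to at most one worker.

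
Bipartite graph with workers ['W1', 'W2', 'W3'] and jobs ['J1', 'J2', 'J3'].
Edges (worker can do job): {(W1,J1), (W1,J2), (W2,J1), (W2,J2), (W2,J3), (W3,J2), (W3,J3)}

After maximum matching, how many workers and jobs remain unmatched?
Unmatched: 0 workers, 0 jobs

Maximum matching size: 3
Workers: 3 total, 3 matched, 0 unmatched
Jobs: 3 total, 3 matched, 0 unmatched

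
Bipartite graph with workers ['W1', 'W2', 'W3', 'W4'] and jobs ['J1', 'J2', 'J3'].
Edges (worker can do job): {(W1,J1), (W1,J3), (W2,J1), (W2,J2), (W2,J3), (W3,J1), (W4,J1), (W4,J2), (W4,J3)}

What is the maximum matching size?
Maximum matching size = 3

Maximum matching: {(W1,J3), (W3,J1), (W4,J2)}
Size: 3

This assigns 3 workers to 3 distinct jobs.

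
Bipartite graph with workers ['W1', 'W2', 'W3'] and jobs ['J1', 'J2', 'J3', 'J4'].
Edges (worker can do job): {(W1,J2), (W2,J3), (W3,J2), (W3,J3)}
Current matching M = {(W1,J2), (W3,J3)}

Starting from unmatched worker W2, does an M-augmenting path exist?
No augmenting path from W2

Alternating search from W2 reaches jobs: {J2, J3}.
Every reachable job is already matched in M, and following those matched edges back to workers exposes no further unvisited jobs.
No M-augmenting path from W2 exists.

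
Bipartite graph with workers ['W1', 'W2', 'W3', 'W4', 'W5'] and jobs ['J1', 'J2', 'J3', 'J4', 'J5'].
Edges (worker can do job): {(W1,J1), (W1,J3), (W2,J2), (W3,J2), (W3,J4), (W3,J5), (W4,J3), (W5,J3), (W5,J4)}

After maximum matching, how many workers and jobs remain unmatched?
Unmatched: 0 workers, 0 jobs

Maximum matching size: 5
Workers: 5 total, 5 matched, 0 unmatched
Jobs: 5 total, 5 matched, 0 unmatched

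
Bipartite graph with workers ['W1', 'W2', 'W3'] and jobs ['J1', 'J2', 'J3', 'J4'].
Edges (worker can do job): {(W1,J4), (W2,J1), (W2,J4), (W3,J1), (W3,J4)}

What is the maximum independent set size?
Maximum independent set = 5

By König's theorem:
- Min vertex cover = Max matching = 2
- Max independent set = Total vertices - Min vertex cover
- Max independent set = 7 - 2 = 5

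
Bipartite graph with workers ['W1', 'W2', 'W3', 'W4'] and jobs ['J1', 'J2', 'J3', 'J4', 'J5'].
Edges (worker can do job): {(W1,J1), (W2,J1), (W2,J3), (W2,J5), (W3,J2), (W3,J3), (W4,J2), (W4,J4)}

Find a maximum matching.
Matching: {(W1,J1), (W2,J3), (W3,J2), (W4,J4)}

Maximum matching (size 4):
  W1 → J1
  W2 → J3
  W3 → J2
  W4 → J4

Each worker is assigned to at most one job, and each job to at most one worker.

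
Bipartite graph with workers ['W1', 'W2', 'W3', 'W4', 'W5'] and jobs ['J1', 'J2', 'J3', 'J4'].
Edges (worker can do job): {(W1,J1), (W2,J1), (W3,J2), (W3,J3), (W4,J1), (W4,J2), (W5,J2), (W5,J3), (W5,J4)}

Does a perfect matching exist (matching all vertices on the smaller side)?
Yes, perfect matching exists (size 4)

Perfect matching: {(W1,J1), (W3,J3), (W4,J2), (W5,J4)}
All 4 vertices on the smaller side are matched.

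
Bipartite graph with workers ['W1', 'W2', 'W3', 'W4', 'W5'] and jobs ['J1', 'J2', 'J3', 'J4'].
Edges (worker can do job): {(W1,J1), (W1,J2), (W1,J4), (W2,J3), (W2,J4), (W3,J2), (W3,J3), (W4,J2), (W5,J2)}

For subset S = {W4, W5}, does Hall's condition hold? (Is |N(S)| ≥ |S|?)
No: |N(S)| = 1, |S| = 2

Subset S = {W4, W5}
Neighbors N(S) = {J2}

|N(S)| = 1, |S| = 2
Hall's condition: |N(S)| ≥ |S| is NOT satisfied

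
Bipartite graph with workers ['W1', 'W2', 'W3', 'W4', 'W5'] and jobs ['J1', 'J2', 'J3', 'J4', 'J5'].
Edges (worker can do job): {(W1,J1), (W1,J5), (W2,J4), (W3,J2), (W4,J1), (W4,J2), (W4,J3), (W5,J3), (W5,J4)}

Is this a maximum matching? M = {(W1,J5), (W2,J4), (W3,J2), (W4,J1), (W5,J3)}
Yes, size 5 is maximum

Proposed matching has size 5.
Maximum matching size for this graph: 5.

This is a maximum matching.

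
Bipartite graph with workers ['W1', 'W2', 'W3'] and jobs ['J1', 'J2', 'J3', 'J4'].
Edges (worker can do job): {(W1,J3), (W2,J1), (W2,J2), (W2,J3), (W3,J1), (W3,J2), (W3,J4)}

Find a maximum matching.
Matching: {(W1,J3), (W2,J2), (W3,J1)}

Maximum matching (size 3):
  W1 → J3
  W2 → J2
  W3 → J1

Each worker is assigned to at most one job, and each job to at most one worker.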